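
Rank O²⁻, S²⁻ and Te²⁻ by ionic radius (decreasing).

Te²⁻ > S²⁻ > O²⁻

Same group, same charge. Going down the group adds an extra shell of electrons, so the ion gets larger: O²⁻ is highest in the group and smallest.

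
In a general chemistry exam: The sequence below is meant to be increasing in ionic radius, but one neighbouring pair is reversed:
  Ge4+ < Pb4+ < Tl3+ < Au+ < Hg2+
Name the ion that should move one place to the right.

Au+

The pair Au+, Hg2+ is the wrong way round — Hg2+ and Au+ share 78 electrons; the higher nuclear charge on Hg (Z=80) contracts it more, so Hg2+ < Au+. All other adjacent pairs agree with periodic trends, so Au+ is the misplaced ion.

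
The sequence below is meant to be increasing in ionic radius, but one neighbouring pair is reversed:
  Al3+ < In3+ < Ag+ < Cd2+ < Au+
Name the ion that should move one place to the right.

Ag+

Check each adjacent pair. Ag+ and Cd2+ are reversed: they are isoelectronic (46 e⁻) and Cd has more protons than Ag (48 vs 47), making Cd2+ smaller. No other neighbouring pair contradicts the periodic trends, so Ag+ is the ion listed too early.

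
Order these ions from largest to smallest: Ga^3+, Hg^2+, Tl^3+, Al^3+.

Electron counts and nuclear charges: Al^3+ has 10 e⁻ (Z=13), Ga^3+ has 28 e⁻ (Z=31), Tl^3+ has 78 e⁻ (Z=81), Hg^2+ has 78 e⁻ (Z=80). Al^3+ < Ga^3+ (same group, 1 shell fewer); Ga^3+ < Tl^3+ (same group, 2 shells fewer); Tl^3+ < Hg^2+ (isoelectronic, higher Z=81 is smaller).

Hg^2+ > Tl^3+ > Ga^3+ > Al^3+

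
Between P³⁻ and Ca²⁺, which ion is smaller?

Ca²⁺

Isoelectronic series (18 e⁻ each). Size is set by nuclear charge: more protons means a smaller ion. Ca²⁺ (Z=20), P³⁻ (Z=15).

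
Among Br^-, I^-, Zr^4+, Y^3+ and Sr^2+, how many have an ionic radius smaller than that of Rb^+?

3

Zr^4+: 36 e⁻, Z=40, Y^3+: 36 e⁻, Z=39, Sr^2+: 36 e⁻, Z=38, Rb^+: 36 e⁻, Z=37, Br^-: 36 e⁻, Z=35, I^-: 54 e⁻, Z=53. Zr^4+ < Y^3+ (both 36 e⁻, Z=40>39); Y^3+ < Sr^2+ (isoelectronic, higher Z=39 is smaller); Sr^2+ < Rb^+ (isoelectronic, higher Z=38 is smaller); Rb^+ < Br^- (both 36 e⁻, Z=37>35); Br^- < I^- (same group, period 4 vs 5).
Relative to Rb^+, the ions that are smaller are Zr^4+, Y^3+, Sr^2+. Count: 3.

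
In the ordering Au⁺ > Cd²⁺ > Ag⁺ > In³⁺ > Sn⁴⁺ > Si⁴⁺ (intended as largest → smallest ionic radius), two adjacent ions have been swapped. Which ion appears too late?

The pair Cd²⁺, Ag⁺ is the wrong way round — both have 46 electrons but Z(Cd)=48 > Z(Ag)=47, so Cd²⁺ should be the smaller of the two. All other adjacent pairs agree with periodic trends, so Ag⁺ is the misplaced ion.

Ag⁺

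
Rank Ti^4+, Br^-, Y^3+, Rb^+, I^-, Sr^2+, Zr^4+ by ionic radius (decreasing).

I^- > Br^- > Rb^+ > Sr^2+ > Y^3+ > Zr^4+ > Ti^4+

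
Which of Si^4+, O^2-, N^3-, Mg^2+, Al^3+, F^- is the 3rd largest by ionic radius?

All of these have 10 electrons (isoelectronic). With the same electron cloud, the ion with the most protons pulls it in tightest. Nuclear charges: Si^4+ (Z=14), Al^3+ (Z=13), Mg^2+ (Z=12), F^- (Z=9), O^2- (Z=8), N^3- (Z=7). Highest Z is smallest.
That gives Si^4+ < Al^3+ < Mg^2+ < F^- < O^2- < N^3-. From the largest end, number 3 is F^-.

F^-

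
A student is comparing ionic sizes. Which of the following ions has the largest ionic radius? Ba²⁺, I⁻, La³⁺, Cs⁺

Each ion has 54 electrons. The ranking follows nuclear charge in reverse — greater Z gives a smaller radius. La³⁺ (Z=57), Ba²⁺ (Z=56), Cs⁺ (Z=55), I⁻ (Z=53).

I⁻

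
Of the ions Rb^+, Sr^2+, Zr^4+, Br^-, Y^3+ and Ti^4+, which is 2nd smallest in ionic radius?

First list Z and electron count for each: Ti^4+ has 18 e⁻ (Z=22), Zr^4+ has 36 e⁻ (Z=40), Y^3+ has 36 e⁻ (Z=39), Sr^2+ has 36 e⁻ (Z=38), Rb^+ has 36 e⁻ (Z=37), Br^- has 36 e⁻ (Z=35). Ti^4+ < Zr^4+ (same group, 1 shell fewer); Zr^4+ < Y^3+ (isoelectronic, higher Z=40 is smaller); Y^3+ < Sr^2+ (isoelectronic, higher Z=39 is smaller); Sr^2+ < Rb^+ (isoelectronic, higher Z=38 is smaller); Rb^+ < Br^- (isoelectronic, higher Z=37 is smaller).
Full ascending order: Ti^4+ < Zr^4+ < Y^3+ < Sr^2+ < Rb^+ < Br^-. Counting from the smallest, position 2 is Zr^4+.

Zr^4+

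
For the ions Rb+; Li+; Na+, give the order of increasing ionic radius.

Li+ < Na+ < Rb+

All are in the same group with charge +1. Radius grows down the group as n (the outermost shell) increases.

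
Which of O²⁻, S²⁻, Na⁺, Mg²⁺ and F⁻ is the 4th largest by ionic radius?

Na⁺

Work out protons and electrons: Mg²⁺ has 10 e⁻ (Z=12), Na⁺ has 10 e⁻ (Z=11), F⁻ has 10 e⁻ (Z=9), O²⁻ has 10 e⁻ (Z=8), S²⁻ has 18 e⁻ (Z=16). Mg²⁺ < Na⁺ (both 10 e⁻, Z=12>11); Na⁺ < F⁻ (isoelectronic, higher Z=11 is smaller); F⁻ < O²⁻ (both 10 e⁻, Z=9>8); O²⁻ < S²⁻ (same group, period 2 vs 3).
Ordering: Mg²⁺ < Na⁺ < F⁻ < O²⁻ < S²⁻. The 4th largest is Na⁺.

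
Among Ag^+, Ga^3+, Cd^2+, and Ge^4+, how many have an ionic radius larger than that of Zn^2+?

2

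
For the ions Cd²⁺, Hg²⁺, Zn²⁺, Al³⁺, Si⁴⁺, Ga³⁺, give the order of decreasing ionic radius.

Hg²⁺ > Cd²⁺ > Zn²⁺ > Ga³⁺ > Al³⁺ > Si⁴⁺

First list Z and electron count for each: Si⁴⁺ (Z=14, 10 e⁻), Al³⁺ (Z=13, 10 e⁻), Ga³⁺ (Z=31, 28 e⁻), Zn²⁺ (Z=30, 28 e⁻), Cd²⁺ (Z=48, 46 e⁻), Hg²⁺ (Z=80, 78 e⁻). Si⁴⁺ < Al³⁺ (both 10 e⁻, Z=14>13); Al³⁺ < Ga³⁺ (same group, 1 shell fewer); Ga³⁺ < Zn²⁺ (isoelectronic, higher Z=31 is smaller); Zn²⁺ < Cd²⁺ (same group, period 4 vs 5); Cd²⁺ < Hg²⁺ (same group, period 5 vs 6).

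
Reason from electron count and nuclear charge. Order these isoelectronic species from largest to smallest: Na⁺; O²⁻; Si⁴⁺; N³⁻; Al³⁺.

These species are isoelectronic with 10 electrons. The only difference is the number of protons: Si⁴⁺ (Z=14), Al³⁺ (Z=13), Na⁺ (Z=11), O²⁻ (Z=8), N³⁻ (Z=7). The strongest nuclear pull (Si⁴⁺) gives the smallest ion.

N³⁻ > O²⁻ > Na⁺ > Al³⁺ > Si⁴⁺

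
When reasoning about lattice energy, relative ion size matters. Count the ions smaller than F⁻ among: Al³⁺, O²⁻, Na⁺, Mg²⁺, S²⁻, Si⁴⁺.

Tabulating Z and e⁻: Si⁴⁺ has 10 e⁻ (Z=14), Al³⁺ has 10 e⁻ (Z=13), Mg²⁺ has 10 e⁻ (Z=12), Na⁺ has 10 e⁻ (Z=11), F⁻ has 10 e⁻ (Z=9), O²⁻ has 10 e⁻ (Z=8), S²⁻ has 18 e⁻ (Z=16). Si⁴⁺ < Al³⁺ (isoelectronic, higher Z=14 is smaller); Al³⁺ < Mg²⁺ (both 10 e⁻, Z=13>12); Mg²⁺ < Na⁺ (both 10 e⁻, Z=12>11); Na⁺ < F⁻ (isoelectronic, higher Z=11 is smaller); F⁻ < O²⁻ (both 10 e⁻, Z=9>8); O²⁻ < S²⁻ (same group, 1 shell fewer).
Overall: Si⁴⁺ < Al³⁺ < Mg²⁺ < Na⁺ < F⁻ < O²⁻ < S²⁻. F⁻ has 4 below it and 2 above. So 4 are smaller.

4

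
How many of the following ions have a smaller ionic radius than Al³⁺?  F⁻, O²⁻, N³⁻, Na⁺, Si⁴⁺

1

Isoelectronic series (10 e⁻ each). Size is set by nuclear charge: more protons means a smaller ion. Si⁴⁺ (Z=14), Al³⁺ (Z=13), Na⁺ (Z=11), F⁻ (Z=9), O²⁻ (Z=8), N³⁻ (Z=7).
Overall: Si⁴⁺ < Al³⁺ < Na⁺ < F⁻ < O²⁻ < N³⁻. Al³⁺ has 1 below it and 4 above. So 1 is smaller.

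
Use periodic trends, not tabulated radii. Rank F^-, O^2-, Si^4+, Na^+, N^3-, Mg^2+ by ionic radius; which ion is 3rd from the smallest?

These species are isoelectronic with 10 electrons. The only difference is the number of protons: Si^4+ (Z=14), Mg^2+ (Z=12), Na^+ (Z=11), F^- (Z=9), O^2- (Z=8), N^3- (Z=7). The strongest nuclear pull (Si^4+) gives the smallest ion.
Full ascending order: Si^4+ < Mg^2+ < Na^+ < F^- < O^2- < N^3-. Counting from the smallest, position 3 is Na^+.

Na^+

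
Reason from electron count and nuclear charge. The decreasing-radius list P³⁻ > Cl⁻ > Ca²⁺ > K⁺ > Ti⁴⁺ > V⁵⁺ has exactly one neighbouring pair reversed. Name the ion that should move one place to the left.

The pair Ca²⁺, K⁺ is the wrong way round — Ca²⁺ and K⁺ share 18 electrons; the higher nuclear charge on Ca (Z=20) contracts it more, so Ca²⁺ < K⁺. All other adjacent pairs agree with periodic trends, so K⁺ is the misplaced ion.

K⁺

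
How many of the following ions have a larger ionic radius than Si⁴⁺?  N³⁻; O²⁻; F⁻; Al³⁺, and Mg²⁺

These species are isoelectronic with 10 electrons. The only difference is the number of protons: Si⁴⁺ (Z=14), Al³⁺ (Z=13), Mg²⁺ (Z=12), F⁻ (Z=9), O²⁻ (Z=8), N³⁻ (Z=7). The strongest nuclear pull (Si⁴⁺) gives the smallest ion.
Placing each against Si⁴⁺: smaller — none; larger — Al³⁺, Mg²⁺, F⁻, O²⁻, N³⁻. Count: 5.

5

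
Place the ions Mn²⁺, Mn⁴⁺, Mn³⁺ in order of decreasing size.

Mn²⁺ > Mn³⁺ > Mn⁴⁺

These are all Mn ions. Removing more electrons (higher positive charge) pulls the remaining electrons in closer, so Mn⁴⁺ is smallest and Mn²⁺ is largest.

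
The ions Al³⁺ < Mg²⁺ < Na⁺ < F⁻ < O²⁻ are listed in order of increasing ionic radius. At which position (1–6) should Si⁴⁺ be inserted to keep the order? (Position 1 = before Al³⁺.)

1

All of these have 10 electrons (isoelectronic). With the same electron cloud, the ion with the most protons pulls it in tightest. Nuclear charges: Si⁴⁺ (Z=14), Al³⁺ (Z=13), Mg²⁺ (Z=12), Na⁺ (Z=11), F⁻ (Z=9), O²⁻ (Z=8). Highest Z is smallest.
With Si⁴⁺ included the full order is Si⁴⁺ < Al³⁺ < Mg²⁺ < Na⁺ < F⁻ < O²⁻, so it takes position 1.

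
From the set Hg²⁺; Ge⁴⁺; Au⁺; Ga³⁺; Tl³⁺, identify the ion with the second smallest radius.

Ga³⁺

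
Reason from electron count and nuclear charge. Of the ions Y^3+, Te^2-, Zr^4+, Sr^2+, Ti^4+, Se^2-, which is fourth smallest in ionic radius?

Sr^2+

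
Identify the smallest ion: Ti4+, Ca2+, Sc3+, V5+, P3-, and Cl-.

V5+

Isoelectronic series (18 e⁻ each). Size is set by nuclear charge: more protons means a smaller ion. V5+ (Z=23), Ti4+ (Z=22), Sc3+ (Z=21), Ca2+ (Z=20), Cl- (Z=17), P3- (Z=15).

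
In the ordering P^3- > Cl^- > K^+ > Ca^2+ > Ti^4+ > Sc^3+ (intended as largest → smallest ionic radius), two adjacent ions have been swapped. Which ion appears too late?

Sc^3+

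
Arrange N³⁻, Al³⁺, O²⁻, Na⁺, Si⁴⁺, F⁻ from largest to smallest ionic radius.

N³⁻ > O²⁻ > F⁻ > Na⁺ > Al³⁺ > Si⁴⁺

Each ion has 10 electrons. The ranking follows nuclear charge in reverse — greater Z gives a smaller radius. Si⁴⁺ (Z=14), Al³⁺ (Z=13), Na⁺ (Z=11), F⁻ (Z=9), O²⁻ (Z=8), N³⁻ (Z=7).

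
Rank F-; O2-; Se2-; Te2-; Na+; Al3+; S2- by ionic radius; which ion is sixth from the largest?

Tabulating Z and e⁻: Al3+: 10 e⁻, Z=13, Na+: 10 e⁻, Z=11, F-: 10 e⁻, Z=9, O2-: 10 e⁻, Z=8, S2-: 18 e⁻, Z=16, Se2-: 36 e⁻, Z=34, Te2-: 54 e⁻, Z=52. Al3+ < Na+ (both 10 e⁻, Z=13>11); Na+ < F- (isoelectronic, higher Z=11 is smaller); F- < O2- (isoelectronic, higher Z=9 is smaller); O2- < S2- (same group, period 2 vs 3); S2- < Se2- (same group, 1 shell fewer); Se2- < Te2- (same group, 1 shell fewer).
Full ascending order: Al3+ < Na+ < F- < O2- < S2- < Se2- < Te2-. Counting from the largest, position 6 is Na+.

Na+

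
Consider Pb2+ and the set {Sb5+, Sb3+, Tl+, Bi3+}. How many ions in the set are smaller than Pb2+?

3

Sb5+: 46 e⁻, Z=51, Sb3+: 48 e⁻, Z=51, Bi3+: 80 e⁻, Z=83, Pb2+: 80 e⁻, Z=82, Tl+: 80 e⁻, Z=81. Sb5+ < Sb3+ (higher charge on the same element); Sb3+ < Bi3+ (same group, 1 shell fewer); Bi3+ < Pb2+ (both 80 e⁻, Z=83>82); Pb2+ < Tl+ (both 80 e⁻, Z=82>81).
Placing each against Pb2+: smaller — Sb5+, Sb3+, Bi3+; larger — Tl+. Count: 3.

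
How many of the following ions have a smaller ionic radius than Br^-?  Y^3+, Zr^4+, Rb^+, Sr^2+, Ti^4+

5

Tabulating Z and e⁻: Ti^4+ has 18 e⁻ (Z=22), Zr^4+ has 36 e⁻ (Z=40), Y^3+ has 36 e⁻ (Z=39), Sr^2+ has 36 e⁻ (Z=38), Rb^+ has 36 e⁻ (Z=37), Br^- has 36 e⁻ (Z=35). Ti^4+ < Zr^4+ (same group, period 4 vs 5); Zr^4+ < Y^3+ (isoelectronic, higher Z=40 is smaller); Y^3+ < Sr^2+ (isoelectronic, higher Z=39 is smaller); Sr^2+ < Rb^+ (both 36 e⁻, Z=38>37); Rb^+ < Br^- (isoelectronic, higher Z=37 is smaller).
Placing each against Br^-: smaller — Ti^4+, Zr^4+, Y^3+, Sr^2+, Rb^+; larger — none. Count: 5.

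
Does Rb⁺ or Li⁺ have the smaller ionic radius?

All are in the same group with charge +1. Radius grows down the group as n (the outermost shell) increases.

Li⁺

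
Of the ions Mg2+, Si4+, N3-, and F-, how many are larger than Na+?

2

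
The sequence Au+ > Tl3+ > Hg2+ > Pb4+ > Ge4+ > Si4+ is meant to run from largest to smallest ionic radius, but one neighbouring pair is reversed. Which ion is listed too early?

Tl3+

The pair Tl3+, Hg2+ is the wrong way round — Tl3+ and Hg2+ share 78 electrons; the higher nuclear charge on Tl (Z=81) contracts it more, so Tl3+ < Hg2+. All other adjacent pairs agree with periodic trends, so Tl3+ is the misplaced ion.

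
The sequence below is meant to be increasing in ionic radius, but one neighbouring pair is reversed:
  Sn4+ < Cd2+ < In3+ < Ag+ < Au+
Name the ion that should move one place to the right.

Check each adjacent pair. Cd2+ and In3+ are reversed: they are isoelectronic (46 e⁻) and In has more protons than Cd (49 vs 48), making In3+ smaller. No other neighbouring pair contradicts the periodic trends, so Cd2+ is the ion listed too early.

Cd2+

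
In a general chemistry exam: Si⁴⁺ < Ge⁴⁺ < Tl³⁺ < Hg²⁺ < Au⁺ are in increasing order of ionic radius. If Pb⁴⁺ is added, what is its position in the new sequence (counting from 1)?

3

First list Z and electron count for each: Si⁴⁺: 10 e⁻, Z=14, Ge⁴⁺: 28 e⁻, Z=32, Pb⁴⁺: 78 e⁻, Z=82, Tl³⁺: 78 e⁻, Z=81, Hg²⁺: 78 e⁻, Z=80, Au⁺: 78 e⁻, Z=79. Si⁴⁺ < Ge⁴⁺ (same group, 1 shell fewer); Ge⁴⁺ < Pb⁴⁺ (same group, 2 shells fewer); Pb⁴⁺ < Tl³⁺ (both 78 e⁻, Z=82>81); Tl³⁺ < Hg²⁺ (isoelectronic, higher Z=81 is smaller); Hg²⁺ < Au⁺ (both 78 e⁻, Z=80>79).
Putting Pb⁴⁺ in gives Si⁴⁺ < Ge⁴⁺ < Pb⁴⁺ < Tl³⁺ < Hg²⁺ < Au⁺; it lands at slot 3.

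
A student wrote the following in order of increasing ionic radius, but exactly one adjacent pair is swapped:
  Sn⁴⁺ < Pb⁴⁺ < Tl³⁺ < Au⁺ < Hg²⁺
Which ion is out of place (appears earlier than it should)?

Scanning neighbour by neighbour, only Au⁺/Hg²⁺ violates a trend: Hg²⁺ and Au⁺ share 78 electrons; the higher nuclear charge on Hg (Z=80) contracts it more, so Hg²⁺ < Au⁺. That makes Au⁺ the one sitting a position early relative to where it belongs.

Au⁺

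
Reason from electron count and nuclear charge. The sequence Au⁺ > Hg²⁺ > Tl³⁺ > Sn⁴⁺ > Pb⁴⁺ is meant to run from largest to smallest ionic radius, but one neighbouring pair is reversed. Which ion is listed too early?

Sn⁴⁺

Scanning neighbour by neighbour, only Sn⁴⁺/Pb⁴⁺ violates a trend: same group and charge — period 5 sits above period 6, so Sn⁴⁺ is smaller. That makes Sn⁴⁺ the one sitting a position early relative to where it belongs.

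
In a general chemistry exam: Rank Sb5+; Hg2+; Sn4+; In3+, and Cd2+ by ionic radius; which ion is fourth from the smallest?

Cd2+

First list Z and electron count for each: Sb5+: 46 e⁻, Z=51, Sn4+: 46 e⁻, Z=50, In3+: 46 e⁻, Z=49, Cd2+: 46 e⁻, Z=48, Hg2+: 78 e⁻, Z=80. Sb5+ < Sn4+ (both 46 e⁻, Z=51>50); Sn4+ < In3+ (isoelectronic, higher Z=50 is smaller); In3+ < Cd2+ (isoelectronic, higher Z=49 is smaller); Cd2+ < Hg2+ (same group, period 5 vs 6).
That gives Sb5+ < Sn4+ < In3+ < Cd2+ < Hg2+. From the smallest end, number 4 is Cd2+.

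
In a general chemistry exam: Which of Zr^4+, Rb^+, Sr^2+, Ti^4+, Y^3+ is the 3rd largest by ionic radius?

Y^3+

First list Z and electron count for each: Ti^4+: 18 e⁻, Z=22, Zr^4+: 36 e⁻, Z=40, Y^3+: 36 e⁻, Z=39, Sr^2+: 36 e⁻, Z=38, Rb^+: 36 e⁻, Z=37. Ti^4+ < Zr^4+ (same group, 1 shell fewer); Zr^4+ < Y^3+ (both 36 e⁻, Z=40>39); Y^3+ < Sr^2+ (both 36 e⁻, Z=39>38); Sr^2+ < Rb^+ (isoelectronic, higher Z=38 is smaller).
That gives Ti^4+ < Zr^4+ < Y^3+ < Sr^2+ < Rb^+. From the largest end, number 3 is Y^3+.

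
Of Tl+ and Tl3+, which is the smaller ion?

Tl3+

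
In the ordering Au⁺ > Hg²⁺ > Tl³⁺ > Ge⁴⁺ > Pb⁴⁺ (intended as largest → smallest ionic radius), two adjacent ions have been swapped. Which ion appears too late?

Check each adjacent pair. Ge⁴⁺ and Pb⁴⁺ are reversed: Ge⁴⁺ and Pb⁴⁺ are in one column with the same charge; the lighter period-4 ion has 2 fewer shells and is smaller. No other neighbouring pair contradicts the periodic trends, so Pb⁴⁺ is the ion listed too late.

Pb⁴⁺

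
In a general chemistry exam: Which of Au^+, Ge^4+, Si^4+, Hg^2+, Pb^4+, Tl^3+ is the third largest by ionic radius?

Si^4+: 10 e⁻, Z=14, Ge^4+: 28 e⁻, Z=32, Pb^4+: 78 e⁻, Z=82, Tl^3+: 78 e⁻, Z=81, Hg^2+: 78 e⁻, Z=80, Au^+: 78 e⁻, Z=79. Si^4+ < Ge^4+ (same group, 1 shell fewer); Ge^4+ < Pb^4+ (same group, period 4 vs 6); Pb^4+ < Tl^3+ (both 78 e⁻, Z=82>81); Tl^3+ < Hg^2+ (isoelectronic, higher Z=81 is smaller); Hg^2+ < Au^+ (both 78 e⁻, Z=80>79).
That gives Si^4+ < Ge^4+ < Pb^4+ < Tl^3+ < Hg^2+ < Au^+. From the largest end, number 3 is Tl^3+.

Tl^3+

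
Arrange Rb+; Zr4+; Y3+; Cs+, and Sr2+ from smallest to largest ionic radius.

Zr4+ < Y3+ < Sr2+ < Rb+ < Cs+

Tabulating Z and e⁻: Zr4+ (Z=40, 36 e⁻), Y3+ (Z=39, 36 e⁻), Sr2+ (Z=38, 36 e⁻), Rb+ (Z=37, 36 e⁻), Cs+ (Z=55, 54 e⁻). Zr4+ < Y3+ (isoelectronic, higher Z=40 is smaller); Y3+ < Sr2+ (isoelectronic, higher Z=39 is smaller); Sr2+ < Rb+ (isoelectronic, higher Z=38 is smaller); Rb+ < Cs+ (same group, 1 shell fewer).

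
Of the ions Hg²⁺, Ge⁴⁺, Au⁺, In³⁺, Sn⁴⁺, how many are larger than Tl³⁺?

2

Electron counts and nuclear charges: Ge⁴⁺: 28 e⁻, Z=32, Sn⁴⁺: 46 e⁻, Z=50, In³⁺: 46 e⁻, Z=49, Tl³⁺: 78 e⁻, Z=81, Hg²⁺: 78 e⁻, Z=80, Au⁺: 78 e⁻, Z=79. Ge⁴⁺ < Sn⁴⁺ (same group, period 4 vs 5); Sn⁴⁺ < In³⁺ (both 46 e⁻, Z=50>49); In³⁺ < Tl³⁺ (same group, period 5 vs 6); Tl³⁺ < Hg²⁺ (both 78 e⁻, Z=81>80); Hg²⁺ < Au⁺ (both 78 e⁻, Z=80>79).
Relative to Tl³⁺, the ions that are larger are Hg²⁺, Au⁺. So 2 are larger.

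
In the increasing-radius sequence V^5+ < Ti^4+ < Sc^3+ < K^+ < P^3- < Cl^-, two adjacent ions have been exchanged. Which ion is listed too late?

Cl^-

Compare adjacent ions: Cl^- and P^3- share 18 electrons; the higher nuclear charge on Cl (Z=17) contracts it more, so Cl^- < P^3- — yet in this increasing list P^3- sits before Cl^-. Nothing else is reversed, so Cl^- should move one place to the left.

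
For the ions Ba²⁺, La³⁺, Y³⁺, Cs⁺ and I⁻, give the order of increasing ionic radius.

Y³⁺ < La³⁺ < Ba²⁺ < Cs⁺ < I⁻

Y³⁺ (Z=39, 36 e⁻), La³⁺ (Z=57, 54 e⁻), Ba²⁺ (Z=56, 54 e⁻), Cs⁺ (Z=55, 54 e⁻), I⁻ (Z=53, 54 e⁻). Y³⁺ < La³⁺ (same group, period 5 vs 6); La³⁺ < Ba²⁺ (isoelectronic, higher Z=57 is smaller); Ba²⁺ < Cs⁺ (both 54 e⁻, Z=56>55); Cs⁺ < I⁻ (isoelectronic, higher Z=55 is smaller).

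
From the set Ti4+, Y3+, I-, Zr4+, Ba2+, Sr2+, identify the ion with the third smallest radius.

Y3+

Tabulating Z and e⁻: Ti4+: 18 e⁻, Z=22, Zr4+: 36 e⁻, Z=40, Y3+: 36 e⁻, Z=39, Sr2+: 36 e⁻, Z=38, Ba2+: 54 e⁻, Z=56, I-: 54 e⁻, Z=53. Ti4+ < Zr4+ (same group, period 4 vs 5); Zr4+ < Y3+ (both 36 e⁻, Z=40>39); Y3+ < Sr2+ (both 36 e⁻, Z=39>38); Sr2+ < Ba2+ (same group, period 5 vs 6); Ba2+ < I- (both 54 e⁻, Z=56>53).
Ordering: Ti4+ < Zr4+ < Y3+ < Sr2+ < Ba2+ < I-. The third smallest is Y3+.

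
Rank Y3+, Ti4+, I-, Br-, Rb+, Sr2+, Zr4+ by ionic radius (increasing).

Ti4+ < Zr4+ < Y3+ < Sr2+ < Rb+ < Br- < I-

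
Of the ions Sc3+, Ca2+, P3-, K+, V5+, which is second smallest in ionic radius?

Sc3+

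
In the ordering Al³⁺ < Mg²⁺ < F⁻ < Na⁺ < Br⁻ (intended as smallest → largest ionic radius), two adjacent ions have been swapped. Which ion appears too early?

Check each adjacent pair. F⁻ and Na⁺ are reversed: they are isoelectronic (10 e⁻) and Na has more protons than F (11 vs 9), making Na⁺ smaller. No other neighbouring pair contradicts the periodic trends, so F⁻ is the ion listed too early.

F⁻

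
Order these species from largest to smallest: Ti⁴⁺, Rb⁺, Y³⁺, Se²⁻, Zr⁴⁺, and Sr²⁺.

Work out protons and electrons: Ti⁴⁺ has 18 e⁻ (Z=22), Zr⁴⁺ has 36 e⁻ (Z=40), Y³⁺ has 36 e⁻ (Z=39), Sr²⁺ has 36 e⁻ (Z=38), Rb⁺ has 36 e⁻ (Z=37), Se²⁻ has 36 e⁻ (Z=34). Ti⁴⁺ < Zr⁴⁺ (same group, period 4 vs 5); Zr⁴⁺ < Y³⁺ (both 36 e⁻, Z=40>39); Y³⁺ < Sr²⁺ (isoelectronic, higher Z=39 is smaller); Sr²⁺ < Rb⁺ (both 36 e⁻, Z=38>37); Rb⁺ < Se²⁻ (isoelectronic, higher Z=37 is smaller).

Se²⁻ > Rb⁺ > Sr²⁺ > Y³⁺ > Zr⁴⁺ > Ti⁴⁺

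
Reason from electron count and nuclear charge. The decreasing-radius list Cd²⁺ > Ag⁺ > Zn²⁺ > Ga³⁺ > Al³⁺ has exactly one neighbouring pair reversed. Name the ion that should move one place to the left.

Ag⁺

Check each adjacent pair. Cd²⁺ and Ag⁺ are reversed: Cd²⁺ and Ag⁺ share 46 electrons; the higher nuclear charge on Cd (Z=48) contracts it more, so Cd²⁺ < Ag⁺. No other neighbouring pair contradicts the periodic trends, so Ag⁺ is the ion listed too late.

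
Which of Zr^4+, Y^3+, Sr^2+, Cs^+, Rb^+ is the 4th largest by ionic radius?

Y^3+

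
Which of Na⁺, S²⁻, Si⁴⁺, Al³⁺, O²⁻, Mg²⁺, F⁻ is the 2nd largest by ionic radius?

O²⁻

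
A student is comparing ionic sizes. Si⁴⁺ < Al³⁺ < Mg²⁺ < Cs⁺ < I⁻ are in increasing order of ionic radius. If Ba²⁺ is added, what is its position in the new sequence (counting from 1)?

4

Tabulating Z and e⁻: Si⁴⁺ (Z=14, 10 e⁻), Al³⁺ (Z=13, 10 e⁻), Mg²⁺ (Z=12, 10 e⁻), Ba²⁺ (Z=56, 54 e⁻), Cs⁺ (Z=55, 54 e⁻), I⁻ (Z=53, 54 e⁻). Si⁴⁺ < Al³⁺ (both 10 e⁻, Z=14>13); Al³⁺ < Mg²⁺ (isoelectronic, higher Z=13 is smaller); Mg²⁺ < Ba²⁺ (same group, 3 shells fewer); Ba²⁺ < Cs⁺ (both 54 e⁻, Z=56>55); Cs⁺ < I⁻ (both 54 e⁻, Z=55>53).
Merged order: Si⁴⁺ < Al³⁺ < Mg²⁺ < Ba²⁺ < Cs⁺ < I⁻ — Ba²⁺ is number 4.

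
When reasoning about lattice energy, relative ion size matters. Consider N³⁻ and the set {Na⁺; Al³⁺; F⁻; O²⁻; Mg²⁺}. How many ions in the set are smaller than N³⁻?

All of these have 10 electrons (isoelectronic). With the same electron cloud, the ion with the most protons pulls it in tightest. Nuclear charges: Al³⁺ (Z=13), Mg²⁺ (Z=12), Na⁺ (Z=11), F⁻ (Z=9), O²⁻ (Z=8), N³⁻ (Z=7). Highest Z is smallest.
Ordering all of them (including N³⁻) by radius gives Al³⁺ < Mg²⁺ < Na⁺ < F⁻ < O²⁻ < N³⁻. So 5 are smaller.

5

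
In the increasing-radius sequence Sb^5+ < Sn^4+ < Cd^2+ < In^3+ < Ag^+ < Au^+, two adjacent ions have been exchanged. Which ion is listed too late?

In^3+

Compare adjacent ions: both have 46 electrons but Z(In)=49 > Z(Cd)=48, so In^3+ should be the smaller of the two — yet in this increasing list Cd^2+ sits before In^3+. Nothing else is reversed, so In^3+ should move one place to the left.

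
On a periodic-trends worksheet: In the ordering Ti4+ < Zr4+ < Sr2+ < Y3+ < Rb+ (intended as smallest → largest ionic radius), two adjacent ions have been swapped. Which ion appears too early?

The pair Sr2+, Y3+ is the wrong way round — both have 36 electrons but Z(Y)=39 > Z(Sr)=38, so Y3+ should be the smaller of the two. All other adjacent pairs agree with periodic trends, so Sr2+ is the misplaced ion.

Sr2+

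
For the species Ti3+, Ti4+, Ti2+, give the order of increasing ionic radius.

These are all Ti ions. Removing more electrons (higher positive charge) pulls the remaining electrons in closer, so Ti4+ is smallest and Ti2+ is largest.

Ti4+ < Ti3+ < Ti2+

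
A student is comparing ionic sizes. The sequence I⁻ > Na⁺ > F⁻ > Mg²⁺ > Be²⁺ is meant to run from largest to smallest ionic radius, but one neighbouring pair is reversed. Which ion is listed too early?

The pair Na⁺, F⁻ is the wrong way round — they are isoelectronic (10 e⁻) and Na has more protons than F (11 vs 9), making Na⁺ smaller. All other adjacent pairs agree with periodic trends, so Na⁺ is the misplaced ion.

Na⁺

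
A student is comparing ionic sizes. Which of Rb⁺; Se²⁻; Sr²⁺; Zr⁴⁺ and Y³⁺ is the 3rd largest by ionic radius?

These species are isoelectronic with 36 electrons. The only difference is the number of protons: Zr⁴⁺ (Z=40), Y³⁺ (Z=39), Sr²⁺ (Z=38), Rb⁺ (Z=37), Se²⁻ (Z=34). The strongest nuclear pull (Zr⁴⁺) gives the smallest ion.
So the order is Zr⁴⁺ < Y³⁺ < Sr²⁺ < Rb⁺ < Se²⁻; the 3rd-largest ion is Sr²⁺.

Sr²⁺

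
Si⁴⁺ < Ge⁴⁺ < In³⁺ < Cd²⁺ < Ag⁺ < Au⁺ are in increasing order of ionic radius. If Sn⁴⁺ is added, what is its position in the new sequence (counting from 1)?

Electron counts and nuclear charges: Si⁴⁺ (Z=14, 10 e⁻), Ge⁴⁺ (Z=32, 28 e⁻), Sn⁴⁺ (Z=50, 46 e⁻), In³⁺ (Z=49, 46 e⁻), Cd²⁺ (Z=48, 46 e⁻), Ag⁺ (Z=47, 46 e⁻), Au⁺ (Z=79, 78 e⁻). Si⁴⁺ < Ge⁴⁺ (same group, period 3 vs 4); Ge⁴⁺ < Sn⁴⁺ (same group, period 4 vs 5); Sn⁴⁺ < In³⁺ (both 46 e⁻, Z=50>49); In³⁺ < Cd²⁺ (isoelectronic, higher Z=49 is smaller); Cd²⁺ < Ag⁺ (isoelectronic, higher Z=48 is smaller); Ag⁺ < Au⁺ (same group, period 5 vs 6).
The complete sequence is Si⁴⁺ < Ge⁴⁺ < Sn⁴⁺ < In³⁺ < Cd²⁺ < Ag⁺ < Au⁺. Sn⁴⁺ sits at position 3.

3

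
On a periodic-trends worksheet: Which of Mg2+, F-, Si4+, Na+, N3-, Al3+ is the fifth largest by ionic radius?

Isoelectronic series (10 e⁻ each). Size is set by nuclear charge: more protons means a smaller ion. Si4+ (Z=14), Al3+ (Z=13), Mg2+ (Z=12), Na+ (Z=11), F- (Z=9), N3- (Z=7).
Ordering: Si4+ < Al3+ < Mg2+ < Na+ < F- < N3-. The fifth largest is Al3+.

Al3+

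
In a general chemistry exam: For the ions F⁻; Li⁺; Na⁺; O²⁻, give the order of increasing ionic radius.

Li⁺ < Na⁺ < F⁻ < O²⁻

First list Z and electron count for each: Li⁺: 2 e⁻, Z=3, Na⁺: 10 e⁻, Z=11, F⁻: 10 e⁻, Z=9, O²⁻: 10 e⁻, Z=8. Li⁺ < Na⁺ (same group, period 2 vs 3); Na⁺ < F⁻ (both 10 e⁻, Z=11>9); F⁻ < O²⁻ (isoelectronic, higher Z=9 is smaller).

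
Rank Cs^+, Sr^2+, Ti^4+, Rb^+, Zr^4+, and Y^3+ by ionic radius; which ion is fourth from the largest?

Work out protons and electrons: Ti^4+ (Z=22, 18 e⁻), Zr^4+ (Z=40, 36 e⁻), Y^3+ (Z=39, 36 e⁻), Sr^2+ (Z=38, 36 e⁻), Rb^+ (Z=37, 36 e⁻), Cs^+ (Z=55, 54 e⁻). Ti^4+ < Zr^4+ (same group, period 4 vs 5); Zr^4+ < Y^3+ (both 36 e⁻, Z=40>39); Y^3+ < Sr^2+ (both 36 e⁻, Z=39>38); Sr^2+ < Rb^+ (both 36 e⁻, Z=38>37); Rb^+ < Cs^+ (same group, 1 shell fewer).
That gives Ti^4+ < Zr^4+ < Y^3+ < Sr^2+ < Rb^+ < Cs^+. From the largest end, number 4 is Y^3+.

Y^3+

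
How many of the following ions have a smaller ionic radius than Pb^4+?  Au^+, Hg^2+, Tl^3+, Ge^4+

Work out protons and electrons: Ge^4+ (Z=32, 28 e⁻), Pb^4+ (Z=82, 78 e⁻), Tl^3+ (Z=81, 78 e⁻), Hg^2+ (Z=80, 78 e⁻), Au^+ (Z=79, 78 e⁻). Ge^4+ < Pb^4+ (same group, 2 shells fewer); Pb^4+ < Tl^3+ (both 78 e⁻, Z=82>81); Tl^3+ < Hg^2+ (isoelectronic, higher Z=81 is smaller); Hg^2+ < Au^+ (both 78 e⁻, Z=80>79).
Overall: Ge^4+ < Pb^4+ < Tl^3+ < Hg^2+ < Au^+. Pb^4+ has 1 below it and 3 above. That's 1.

1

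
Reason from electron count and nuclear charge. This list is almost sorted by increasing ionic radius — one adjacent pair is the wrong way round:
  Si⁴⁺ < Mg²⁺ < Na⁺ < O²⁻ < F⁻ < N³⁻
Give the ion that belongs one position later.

O²⁻

Check each adjacent pair. O²⁻ and F⁻ are reversed: F⁻ and O²⁻ share 10 electrons; the higher nuclear charge on F (Z=9) contracts it more, so F⁻ < O²⁻. No other neighbouring pair contradicts the periodic trends, so O²⁻ is the ion listed too early.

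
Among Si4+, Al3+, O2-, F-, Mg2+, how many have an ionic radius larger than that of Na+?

Each ion has 10 electrons. The ranking follows nuclear charge in reverse — greater Z gives a smaller radius. Si4+ (Z=14), Al3+ (Z=13), Mg2+ (Z=12), Na+ (Z=11), F- (Z=9), O2- (Z=8).
Placing each against Na+: smaller — Si4+, Al3+, Mg2+; larger — F-, O2-. So 2 are larger.

2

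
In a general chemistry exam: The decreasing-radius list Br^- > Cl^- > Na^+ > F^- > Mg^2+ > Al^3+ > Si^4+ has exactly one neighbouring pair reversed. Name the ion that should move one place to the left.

F^-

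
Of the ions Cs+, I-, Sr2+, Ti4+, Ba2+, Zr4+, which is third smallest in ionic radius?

Ti4+ (Z=22, 18 e⁻), Zr4+ (Z=40, 36 e⁻), Sr2+ (Z=38, 36 e⁻), Ba2+ (Z=56, 54 e⁻), Cs+ (Z=55, 54 e⁻), I- (Z=53, 54 e⁻). Ti4+ < Zr4+ (same group, 1 shell fewer); Zr4+ < Sr2+ (both 36 e⁻, Z=40>38); Sr2+ < Ba2+ (same group, 1 shell fewer); Ba2+ < Cs+ (both 54 e⁻, Z=56>55); Cs+ < I- (both 54 e⁻, Z=55>53).
Ordering: Ti4+ < Zr4+ < Sr2+ < Ba2+ < Cs+ < I-. The third smallest is Sr2+.

Sr2+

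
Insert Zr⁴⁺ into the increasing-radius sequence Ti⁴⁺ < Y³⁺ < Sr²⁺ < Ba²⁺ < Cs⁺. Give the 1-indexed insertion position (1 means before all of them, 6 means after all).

2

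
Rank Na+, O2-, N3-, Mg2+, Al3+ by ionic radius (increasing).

Al3+ < Mg2+ < Na+ < O2- < N3-

All of these have 10 electrons (isoelectronic). With the same electron cloud, the ion with the most protons pulls it in tightest. Nuclear charges: Al3+ (Z=13), Mg2+ (Z=12), Na+ (Z=11), O2- (Z=8), N3- (Z=7). Highest Z is smallest.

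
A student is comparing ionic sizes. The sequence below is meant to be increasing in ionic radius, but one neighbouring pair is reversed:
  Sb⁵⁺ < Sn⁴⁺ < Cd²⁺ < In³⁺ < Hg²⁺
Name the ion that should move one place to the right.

The pair Cd²⁺, In³⁺ is the wrong way round — they are isoelectronic (46 e⁻) and In has more protons than Cd (49 vs 48), making In³⁺ smaller. All other adjacent pairs agree with periodic trends, so Cd²⁺ is the misplaced ion.

Cd²⁺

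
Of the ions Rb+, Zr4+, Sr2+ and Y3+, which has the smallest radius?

All of these have 36 electrons (isoelectronic). With the same electron cloud, the ion with the most protons pulls it in tightest. Nuclear charges: Zr4+ (Z=40), Y3+ (Z=39), Sr2+ (Z=38), Rb+ (Z=37). Highest Z is smallest.

Zr4+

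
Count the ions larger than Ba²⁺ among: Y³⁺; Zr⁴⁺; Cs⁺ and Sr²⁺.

Tabulating Z and e⁻: Zr⁴⁺ (Z=40, 36 e⁻), Y³⁺ (Z=39, 36 e⁻), Sr²⁺ (Z=38, 36 e⁻), Ba²⁺ (Z=56, 54 e⁻), Cs⁺ (Z=55, 54 e⁻). Zr⁴⁺ < Y³⁺ (isoelectronic, higher Z=40 is smaller); Y³⁺ < Sr²⁺ (both 36 e⁻, Z=39>38); Sr²⁺ < Ba²⁺ (same group, 1 shell fewer); Ba²⁺ < Cs⁺ (both 54 e⁻, Z=56>55).
Overall: Zr⁴⁺ < Y³⁺ < Sr²⁺ < Ba²⁺ < Cs⁺. Ba²⁺ has 3 below it and 1 above. So 1 is larger.

1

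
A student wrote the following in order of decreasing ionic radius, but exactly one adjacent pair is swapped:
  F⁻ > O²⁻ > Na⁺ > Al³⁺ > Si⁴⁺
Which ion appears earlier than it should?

F⁻

The pair F⁻, O²⁻ is the wrong way round — F⁻ and O²⁻ share 10 electrons; the higher nuclear charge on F (Z=9) contracts it more, so F⁻ < O²⁻. All other adjacent pairs agree with periodic trends, so F⁻ is the misplaced ion.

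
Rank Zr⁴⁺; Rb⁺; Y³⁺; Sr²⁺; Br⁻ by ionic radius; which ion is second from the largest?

Rb⁺

All of these have 36 electrons (isoelectronic). With the same electron cloud, the ion with the most protons pulls it in tightest. Nuclear charges: Zr⁴⁺ (Z=40), Y³⁺ (Z=39), Sr²⁺ (Z=38), Rb⁺ (Z=37), Br⁻ (Z=35). Highest Z is smallest.
Ordering: Zr⁴⁺ < Y³⁺ < Sr²⁺ < Rb⁺ < Br⁻. The second largest is Rb⁺.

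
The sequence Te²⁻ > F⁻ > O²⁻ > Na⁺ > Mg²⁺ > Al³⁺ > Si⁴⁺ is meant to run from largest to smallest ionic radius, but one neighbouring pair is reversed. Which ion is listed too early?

F⁻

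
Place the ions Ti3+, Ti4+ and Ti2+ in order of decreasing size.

Ti2+ > Ti3+ > Ti4+

Same element, different charge: the more highly charged cation has fewer electrons and a greater effective nuclear charge per electron, making Ti4+ the smallest.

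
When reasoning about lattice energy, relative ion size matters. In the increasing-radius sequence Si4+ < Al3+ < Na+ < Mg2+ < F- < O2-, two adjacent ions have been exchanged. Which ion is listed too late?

Mg2+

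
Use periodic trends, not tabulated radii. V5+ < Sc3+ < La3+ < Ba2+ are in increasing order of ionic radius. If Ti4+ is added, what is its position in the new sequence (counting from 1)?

V5+: 18 e⁻, Z=23, Ti4+: 18 e⁻, Z=22, Sc3+: 18 e⁻, Z=21, La3+: 54 e⁻, Z=57, Ba2+: 54 e⁻, Z=56. V5+ < Ti4+ (both 18 e⁻, Z=23>22); Ti4+ < Sc3+ (isoelectronic, higher Z=22 is smaller); Sc3+ < La3+ (same group, 2 shells fewer); La3+ < Ba2+ (both 54 e⁻, Z=57>56).
With Ti4+ included the full order is V5+ < Ti4+ < Sc3+ < La3+ < Ba2+, so it takes position 2.

2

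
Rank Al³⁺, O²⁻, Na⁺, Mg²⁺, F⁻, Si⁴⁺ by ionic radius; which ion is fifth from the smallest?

F⁻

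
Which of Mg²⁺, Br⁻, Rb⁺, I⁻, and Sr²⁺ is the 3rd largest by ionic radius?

Rb⁺

Electron counts and nuclear charges: Mg²⁺ (Z=12, 10 e⁻), Sr²⁺ (Z=38, 36 e⁻), Rb⁺ (Z=37, 36 e⁻), Br⁻ (Z=35, 36 e⁻), I⁻ (Z=53, 54 e⁻). Mg²⁺ < Sr²⁺ (same group, 2 shells fewer); Sr²⁺ < Rb⁺ (both 36 e⁻, Z=38>37); Rb⁺ < Br⁻ (isoelectronic, higher Z=37 is smaller); Br⁻ < I⁻ (same group, 1 shell fewer).
Ordering: Mg²⁺ < Sr²⁺ < Rb⁺ < Br⁻ < I⁻. The 3rd largest is Rb⁺.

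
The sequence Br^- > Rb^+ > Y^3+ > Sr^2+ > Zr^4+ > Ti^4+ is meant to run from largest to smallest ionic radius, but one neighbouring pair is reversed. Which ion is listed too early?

Compare adjacent ions: they are isoelectronic (36 e⁻) and Y has more protons than Sr (39 vs 38), making Y^3+ smaller — yet in this decreasing list Y^3+ sits before Sr^2+. Nothing else is reversed, so Y^3+ should move one place to the right.

Y^3+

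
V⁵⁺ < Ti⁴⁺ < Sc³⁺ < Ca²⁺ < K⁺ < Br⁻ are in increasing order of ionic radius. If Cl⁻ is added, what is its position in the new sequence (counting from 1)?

6

V⁵⁺ has 18 e⁻ (Z=23), Ti⁴⁺ has 18 e⁻ (Z=22), Sc³⁺ has 18 e⁻ (Z=21), Ca²⁺ has 18 e⁻ (Z=20), K⁺ has 18 e⁻ (Z=19), Cl⁻ has 18 e⁻ (Z=17), Br⁻ has 36 e⁻ (Z=35). V⁵⁺ < Ti⁴⁺ (isoelectronic, higher Z=23 is smaller); Ti⁴⁺ < Sc³⁺ (both 18 e⁻, Z=22>21); Sc³⁺ < Ca²⁺ (both 18 e⁻, Z=21>20); Ca²⁺ < K⁺ (both 18 e⁻, Z=20>19); K⁺ < Cl⁻ (isoelectronic, higher Z=19 is smaller); Cl⁻ < Br⁻ (same group, period 3 vs 4).
Merged order: V⁵⁺ < Ti⁴⁺ < Sc³⁺ < Ca²⁺ < K⁺ < Cl⁻ < Br⁻ — Cl⁻ is number 6.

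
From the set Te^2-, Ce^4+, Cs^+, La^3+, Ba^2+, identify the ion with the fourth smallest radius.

All of these have 54 electrons (isoelectronic). With the same electron cloud, the ion with the most protons pulls it in tightest. Nuclear charges: Ce^4+ (Z=58), La^3+ (Z=57), Ba^2+ (Z=56), Cs^+ (Z=55), Te^2- (Z=52). Highest Z is smallest.
Full ascending order: Ce^4+ < La^3+ < Ba^2+ < Cs^+ < Te^2-. Counting from the smallest, position 4 is Cs^+.

Cs^+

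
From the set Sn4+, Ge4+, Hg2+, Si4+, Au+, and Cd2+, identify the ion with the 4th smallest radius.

Electron counts and nuclear charges: Si4+: 10 e⁻, Z=14, Ge4+: 28 e⁻, Z=32, Sn4+: 46 e⁻, Z=50, Cd2+: 46 e⁻, Z=48, Hg2+: 78 e⁻, Z=80, Au+: 78 e⁻, Z=79. Si4+ < Ge4+ (same group, period 3 vs 4); Ge4+ < Sn4+ (same group, period 4 vs 5); Sn4+ < Cd2+ (isoelectronic, higher Z=50 is smaller); Cd2+ < Hg2+ (same group, 1 shell fewer); Hg2+ < Au+ (isoelectronic, higher Z=80 is smaller).
That gives Si4+ < Ge4+ < Sn4+ < Cd2+ < Hg2+ < Au+. From the smallest end, number 4 is Cd2+.

Cd2+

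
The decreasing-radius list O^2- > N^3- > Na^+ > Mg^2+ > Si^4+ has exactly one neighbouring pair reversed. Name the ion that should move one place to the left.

N^3-

Compare adjacent ions: both have 10 electrons but Z(O)=8 > Z(N)=7, so O^2- should be the smaller of the two — yet in this decreasing list O^2- sits before N^3-. Nothing else is reversed, so N^3- should move one place to the left.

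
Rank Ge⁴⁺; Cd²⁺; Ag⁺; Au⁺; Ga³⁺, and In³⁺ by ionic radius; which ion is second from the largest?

Work out protons and electrons: Ge⁴⁺ (Z=32, 28 e⁻), Ga³⁺ (Z=31, 28 e⁻), In³⁺ (Z=49, 46 e⁻), Cd²⁺ (Z=48, 46 e⁻), Ag⁺ (Z=47, 46 e⁻), Au⁺ (Z=79, 78 e⁻). Ge⁴⁺ < Ga³⁺ (isoelectronic, higher Z=32 is smaller); Ga³⁺ < In³⁺ (same group, 1 shell fewer); In³⁺ < Cd²⁺ (isoelectronic, higher Z=49 is smaller); Cd²⁺ < Ag⁺ (both 46 e⁻, Z=48>47); Ag⁺ < Au⁺ (same group, period 5 vs 6).
That gives Ge⁴⁺ < Ga³⁺ < In³⁺ < Cd²⁺ < Ag⁺ < Au⁺. From the largest end, number 2 is Ag⁺.

Ag⁺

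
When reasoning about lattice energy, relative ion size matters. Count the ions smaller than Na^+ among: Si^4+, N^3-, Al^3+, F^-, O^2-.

Each ion has 10 electrons. The ranking follows nuclear charge in reverse — greater Z gives a smaller radius. Si^4+ (Z=14), Al^3+ (Z=13), Na^+ (Z=11), F^- (Z=9), O^2- (Z=8), N^3- (Z=7).
Relative to Na^+, the ions that are smaller are Si^4+, Al^3+. That's 2.

2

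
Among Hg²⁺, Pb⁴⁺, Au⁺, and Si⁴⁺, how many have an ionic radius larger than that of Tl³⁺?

2

Si⁴⁺ (Z=14, 10 e⁻), Pb⁴⁺ (Z=82, 78 e⁻), Tl³⁺ (Z=81, 78 e⁻), Hg²⁺ (Z=80, 78 e⁻), Au⁺ (Z=79, 78 e⁻). Si⁴⁺ < Pb⁴⁺ (same group, period 3 vs 6); Pb⁴⁺ < Tl³⁺ (both 78 e⁻, Z=82>81); Tl³⁺ < Hg²⁺ (isoelectronic, higher Z=81 is smaller); Hg²⁺ < Au⁺ (both 78 e⁻, Z=80>79).
Placing each against Tl³⁺: smaller — Si⁴⁺, Pb⁴⁺; larger — Hg²⁺, Au⁺. Count: 2.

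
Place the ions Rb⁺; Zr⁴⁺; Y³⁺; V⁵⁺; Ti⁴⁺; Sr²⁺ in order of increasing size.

V⁵⁺ < Ti⁴⁺ < Zr⁴⁺ < Y³⁺ < Sr²⁺ < Rb⁺

Tabulating Z and e⁻: V⁵⁺ (Z=23, 18 e⁻), Ti⁴⁺ (Z=22, 18 e⁻), Zr⁴⁺ (Z=40, 36 e⁻), Y³⁺ (Z=39, 36 e⁻), Sr²⁺ (Z=38, 36 e⁻), Rb⁺ (Z=37, 36 e⁻). V⁵⁺ < Ti⁴⁺ (isoelectronic, higher Z=23 is smaller); Ti⁴⁺ < Zr⁴⁺ (same group, 1 shell fewer); Zr⁴⁺ < Y³⁺ (isoelectronic, higher Z=40 is smaller); Y³⁺ < Sr²⁺ (both 36 e⁻, Z=39>38); Sr²⁺ < Rb⁺ (isoelectronic, higher Z=38 is smaller).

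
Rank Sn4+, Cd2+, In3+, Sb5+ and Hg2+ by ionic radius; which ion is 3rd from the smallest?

In3+

First list Z and electron count for each: Sb5+ (Z=51, 46 e⁻), Sn4+ (Z=50, 46 e⁻), In3+ (Z=49, 46 e⁻), Cd2+ (Z=48, 46 e⁻), Hg2+ (Z=80, 78 e⁻). Sb5+ < Sn4+ (isoelectronic, higher Z=51 is smaller); Sn4+ < In3+ (both 46 e⁻, Z=50>49); In3+ < Cd2+ (isoelectronic, higher Z=49 is smaller); Cd2+ < Hg2+ (same group, 1 shell fewer).
That gives Sb5+ < Sn4+ < In3+ < Cd2+ < Hg2+. From the smallest end, number 3 is In3+.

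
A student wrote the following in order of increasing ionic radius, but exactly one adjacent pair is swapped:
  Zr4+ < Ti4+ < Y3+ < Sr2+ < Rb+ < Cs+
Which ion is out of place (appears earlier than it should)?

Zr4+

Scanning neighbour by neighbour, only Zr4+/Ti4+ violates a trend: same group and charge — period 4 sits above period 5, so Ti4+ is smaller. That makes Zr4+ the one sitting a position early relative to where it belongs.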